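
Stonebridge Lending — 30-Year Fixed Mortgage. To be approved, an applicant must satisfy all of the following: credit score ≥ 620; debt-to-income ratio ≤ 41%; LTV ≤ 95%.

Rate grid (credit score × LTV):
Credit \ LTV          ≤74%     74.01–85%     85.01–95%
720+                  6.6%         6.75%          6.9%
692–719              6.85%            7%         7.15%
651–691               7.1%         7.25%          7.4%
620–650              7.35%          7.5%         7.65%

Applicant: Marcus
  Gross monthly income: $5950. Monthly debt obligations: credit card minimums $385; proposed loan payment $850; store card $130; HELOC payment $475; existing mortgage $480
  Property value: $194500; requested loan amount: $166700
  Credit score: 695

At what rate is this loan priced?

7.15%

Credit score 695 ≥ 620; Total monthly debts = (385 + 850 + 130 + 475 + 480) = 2,320. Debt-to-income = 2,320/5,950 = 39% — meets 41% limit
LTV = 166,700/194,500 = 85.7% ≤ 95%
Score 695 is in the 692–719 band; LTV 85.7% is in the 85.01–95% band → 7.15%.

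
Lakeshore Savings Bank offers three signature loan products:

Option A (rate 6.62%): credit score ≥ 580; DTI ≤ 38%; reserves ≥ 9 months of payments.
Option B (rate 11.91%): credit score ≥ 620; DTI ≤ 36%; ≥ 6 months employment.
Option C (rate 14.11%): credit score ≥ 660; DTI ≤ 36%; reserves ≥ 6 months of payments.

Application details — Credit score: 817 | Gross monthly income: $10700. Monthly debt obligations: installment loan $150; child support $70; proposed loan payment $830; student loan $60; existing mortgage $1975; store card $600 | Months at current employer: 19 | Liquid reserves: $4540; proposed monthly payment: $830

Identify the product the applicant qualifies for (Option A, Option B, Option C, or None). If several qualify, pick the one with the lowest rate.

Option B

Total debts = (150 + 70 + 830 + 60 + 1,975 + 600) = 3,685; DTI = 3,685/10,700 = 34.4%.
Reserves = 4,540/830 = 5.5 months.
Option A: score 817 ≥ 580; DTI 34.4% ≤ 38%; reserves 5.5 < 9 mo → does not qualify.
Option B: score 817 ≥ 620; DTI 34.4% ≤ 36%; employment 19 ≥ 6 mo → qualifies.
Option C: score 817 ≥ 660; DTI 34.4% ≤ 36%; reserves 5.5 < 6 mo → does not qualify.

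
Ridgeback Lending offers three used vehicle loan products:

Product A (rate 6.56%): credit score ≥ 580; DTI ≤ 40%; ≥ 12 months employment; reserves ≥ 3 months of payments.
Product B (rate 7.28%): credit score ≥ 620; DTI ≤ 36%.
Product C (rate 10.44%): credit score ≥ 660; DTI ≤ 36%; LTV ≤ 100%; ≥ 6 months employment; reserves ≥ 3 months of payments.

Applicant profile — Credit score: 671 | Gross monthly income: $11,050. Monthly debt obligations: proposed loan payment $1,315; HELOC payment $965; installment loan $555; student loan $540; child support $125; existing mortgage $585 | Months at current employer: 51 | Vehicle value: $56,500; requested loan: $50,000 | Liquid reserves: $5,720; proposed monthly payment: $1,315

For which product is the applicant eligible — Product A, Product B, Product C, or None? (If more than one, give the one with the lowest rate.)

Product A

Total debts = (1,315 + 965 + 555 + 540 + 125 + 585) = 4,085; DTI = 4,085/11,050 = 37%.
LTV = 50,000/56,500 = 88.5%.
Reserves = 5,720/1,315 = 4.3 months.
Product A: score 671 ≥ 580; DTI 37% ≤ 40%; employment 51 ≥ 12 mo; reserves 4.3 ≥ 3 mo → qualifies.
Product B: score 671 ≥ 620; DTI 37% > 36% → does not qualify.
Product C: score 671 ≥ 660; DTI 37% > 36%; LTV 88.5% ≤ 100%; employment 51 ≥ 6 mo; reserves 4.3 ≥ 3 mo → does not qualify.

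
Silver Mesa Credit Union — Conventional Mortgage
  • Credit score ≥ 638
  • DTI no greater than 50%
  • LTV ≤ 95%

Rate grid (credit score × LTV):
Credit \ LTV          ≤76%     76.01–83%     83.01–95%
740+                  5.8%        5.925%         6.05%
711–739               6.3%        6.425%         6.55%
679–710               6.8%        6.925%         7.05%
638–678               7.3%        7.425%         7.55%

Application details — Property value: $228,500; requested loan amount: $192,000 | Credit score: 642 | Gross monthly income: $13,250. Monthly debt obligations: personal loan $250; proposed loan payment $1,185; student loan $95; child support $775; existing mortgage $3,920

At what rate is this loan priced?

7.55%

Credit score 642 ≥ 638; Total monthly debts = (250 + 1,185 + 95 + 775 + 3,920) = 6,225. DTI = 6,225/13,250 = 47% ≤ 50%
LTV = 192,000/228,500 = 84% ≤ 95%
Credit 642 → row 638–678; LTV 84% → column 83.01–95%. Grid cell → 7.55%.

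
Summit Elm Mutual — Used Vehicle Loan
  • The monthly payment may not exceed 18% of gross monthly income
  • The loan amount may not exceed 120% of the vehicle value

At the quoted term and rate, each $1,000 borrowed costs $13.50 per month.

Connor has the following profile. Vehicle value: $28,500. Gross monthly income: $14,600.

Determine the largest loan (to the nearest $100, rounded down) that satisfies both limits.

Payment cap: 18% × $14,600 = $2,628/month.
At $13.50 per $1,000, that supports 2,628/13.50 × 1,000 ≈ $194,666 → $194,600.
LTV cap: 120% × $28,500 = $34,200 → $34,200.
Binding constraint: loan-to-value.

$34,200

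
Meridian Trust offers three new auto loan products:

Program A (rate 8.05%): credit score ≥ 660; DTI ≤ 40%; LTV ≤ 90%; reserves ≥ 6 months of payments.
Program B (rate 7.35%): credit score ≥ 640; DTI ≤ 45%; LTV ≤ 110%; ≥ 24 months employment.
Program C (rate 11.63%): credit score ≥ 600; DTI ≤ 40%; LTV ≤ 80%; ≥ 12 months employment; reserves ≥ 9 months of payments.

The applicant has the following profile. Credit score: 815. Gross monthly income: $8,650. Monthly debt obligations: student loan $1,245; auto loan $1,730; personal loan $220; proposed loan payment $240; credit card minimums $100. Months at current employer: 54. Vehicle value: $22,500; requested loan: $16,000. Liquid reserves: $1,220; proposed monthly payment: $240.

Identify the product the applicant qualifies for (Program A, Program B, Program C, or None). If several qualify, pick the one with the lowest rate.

Program B

Total debts = (1,245 + 1,730 + 220 + 240 + 100) = 3,535; DTI = 3,535/8,650 = 40.9%.
LTV = 16,000/22,500 = 71.1%.
Reserves = 1,220/240 = 5.1 months.
Program A: score 815 ≥ 660; DTI 40.9% > 40%; LTV 71.1% ≤ 90%; reserves 5.1 < 6 mo → does not qualify.
Program B: score 815 ≥ 640; DTI 40.9% ≤ 45%; LTV 71.1% ≤ 110%; employment 54 ≥ 24 mo → qualifies.
Program C: score 815 ≥ 600; DTI 40.9% > 40%; LTV 71.1% ≤ 80%; employment 54 ≥ 12 mo; reserves 5.1 < 9 mo → does not qualify.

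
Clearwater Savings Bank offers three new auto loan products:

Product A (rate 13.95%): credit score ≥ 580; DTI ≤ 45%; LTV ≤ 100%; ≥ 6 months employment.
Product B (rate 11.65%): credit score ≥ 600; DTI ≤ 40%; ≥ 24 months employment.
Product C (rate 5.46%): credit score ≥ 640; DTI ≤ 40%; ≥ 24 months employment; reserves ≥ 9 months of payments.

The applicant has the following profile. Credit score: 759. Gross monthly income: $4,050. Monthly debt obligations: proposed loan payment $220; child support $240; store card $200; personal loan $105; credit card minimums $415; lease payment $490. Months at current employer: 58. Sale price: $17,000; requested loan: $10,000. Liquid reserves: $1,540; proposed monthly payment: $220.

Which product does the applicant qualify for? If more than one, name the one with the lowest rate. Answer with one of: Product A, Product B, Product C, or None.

Product A

Total debts = (220 + 240 + 200 + 105 + 415 + 490) = 1,670; DTI = 1,670/4,050 = 41.2%.
LTV = 10,000/17,000 = 58.8%.
Reserves = 1,540/220 = 7.0 months.
Product A: score 759 ≥ 580; DTI 41.2% ≤ 45%; LTV 58.8% ≤ 100%; employment 58 ≥ 6 mo → qualifies.
Product B: score 759 ≥ 600; DTI 41.2% > 40%; employment 58 ≥ 24 mo → does not qualify.
Product C: score 759 ≥ 640; DTI 41.2% > 40%; employment 58 ≥ 24 mo; reserves 7.0 < 9 mo → does not qualify.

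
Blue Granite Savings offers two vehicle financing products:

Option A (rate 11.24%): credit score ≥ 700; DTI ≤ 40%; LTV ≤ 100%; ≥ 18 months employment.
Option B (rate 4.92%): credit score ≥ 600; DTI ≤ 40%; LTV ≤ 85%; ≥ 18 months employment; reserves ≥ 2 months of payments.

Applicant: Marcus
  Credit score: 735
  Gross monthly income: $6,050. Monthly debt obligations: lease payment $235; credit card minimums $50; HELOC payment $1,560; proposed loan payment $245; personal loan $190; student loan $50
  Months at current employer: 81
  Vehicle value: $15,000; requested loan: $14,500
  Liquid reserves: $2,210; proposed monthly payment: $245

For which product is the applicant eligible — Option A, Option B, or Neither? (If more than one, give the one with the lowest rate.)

Total debts = (235 + 50 + 1,560 + 245 + 190 + 50) = 2,330; DTI = 2,330/6,050 = 38.5%.
LTV = 14,500/15,000 = 96.7%.
Reserves = 2,210/245 = 9.0 months.
Option A: score 735 ≥ 700; DTI 38.5% ≤ 40%; LTV 96.7% ≤ 100%; employment 81 ≥ 18 mo → qualifies.
Option B: score 735 ≥ 600; DTI 38.5% ≤ 40%; LTV 96.7% > 85%; employment 81 ≥ 18 mo; reserves 9.0 ≥ 2 mo → does not qualify.

Option A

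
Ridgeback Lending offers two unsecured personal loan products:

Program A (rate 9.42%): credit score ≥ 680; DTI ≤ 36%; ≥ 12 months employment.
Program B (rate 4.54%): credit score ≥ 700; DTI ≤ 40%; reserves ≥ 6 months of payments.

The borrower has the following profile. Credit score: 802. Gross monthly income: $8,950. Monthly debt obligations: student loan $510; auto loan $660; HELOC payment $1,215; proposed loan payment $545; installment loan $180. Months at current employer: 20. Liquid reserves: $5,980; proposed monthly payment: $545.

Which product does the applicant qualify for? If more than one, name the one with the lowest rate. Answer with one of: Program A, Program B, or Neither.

Program B

Total debts = (510 + 660 + 1,215 + 545 + 180) = 3,110; DTI = 3,110/8,950 = 34.7%.
Reserves = 5,980/545 = 11.0 months.
Program A: score 802 ≥ 680; DTI 34.7% ≤ 36%; employment 20 ≥ 12 mo → qualifies.
Program B: score 802 ≥ 700; DTI 34.7% ≤ 40%; reserves 11.0 ≥ 6 mo → qualifies.
Qualifying: Program A, Program B. Lowest rate is 4.54% → Program B.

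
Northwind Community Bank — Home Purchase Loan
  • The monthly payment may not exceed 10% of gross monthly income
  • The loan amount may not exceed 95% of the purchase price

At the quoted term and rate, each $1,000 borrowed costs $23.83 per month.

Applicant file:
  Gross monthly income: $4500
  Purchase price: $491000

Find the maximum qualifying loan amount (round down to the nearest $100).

Payment cap: 10% × $4,500 = $450/month.
At $23.83 per $1,000, that supports 450/23.83 × 1,000 ≈ $18,883 → $18,800.
LTV cap: 95% × $491,000 = $466,450 → $466,400.
Binding constraint: payment-to-income.

$18,800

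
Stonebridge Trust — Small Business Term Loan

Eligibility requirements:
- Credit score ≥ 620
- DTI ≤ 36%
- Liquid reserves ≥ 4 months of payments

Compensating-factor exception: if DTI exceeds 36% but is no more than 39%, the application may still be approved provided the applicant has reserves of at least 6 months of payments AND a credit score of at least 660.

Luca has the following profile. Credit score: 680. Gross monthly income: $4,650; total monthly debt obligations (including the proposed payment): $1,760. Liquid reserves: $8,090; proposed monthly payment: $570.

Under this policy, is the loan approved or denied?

Approved

Credit score 680 ≥ 620 (meets base)
DTI = 1,760/4,650 = 37.8% > 36% — standard DTI limit exceeded.
Reserves: 8,090 ÷ 570 = 14.2 months (meets 4-month minimum)
DTI 37.8% is within the 36%–39% exception band; checking compensating factors.
Override check — reserves: 14.2 mo (ok); score: 680 (ok).
Both compensating conditions met → exception applies.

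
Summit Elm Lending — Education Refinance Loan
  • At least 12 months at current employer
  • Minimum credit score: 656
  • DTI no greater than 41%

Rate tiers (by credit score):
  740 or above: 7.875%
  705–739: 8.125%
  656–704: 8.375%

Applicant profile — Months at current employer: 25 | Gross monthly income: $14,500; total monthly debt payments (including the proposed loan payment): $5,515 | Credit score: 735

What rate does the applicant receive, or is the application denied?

Credit score 735 ≥ 656 (meets minimum)
Employment 25 ≥ 12 months
DTI: 5,515 ÷ 14,500 = 38%, within the 41% cap
All requirements met. Score 735 falls in the 705–739 tier → 8.125%.

Approved at 8.125%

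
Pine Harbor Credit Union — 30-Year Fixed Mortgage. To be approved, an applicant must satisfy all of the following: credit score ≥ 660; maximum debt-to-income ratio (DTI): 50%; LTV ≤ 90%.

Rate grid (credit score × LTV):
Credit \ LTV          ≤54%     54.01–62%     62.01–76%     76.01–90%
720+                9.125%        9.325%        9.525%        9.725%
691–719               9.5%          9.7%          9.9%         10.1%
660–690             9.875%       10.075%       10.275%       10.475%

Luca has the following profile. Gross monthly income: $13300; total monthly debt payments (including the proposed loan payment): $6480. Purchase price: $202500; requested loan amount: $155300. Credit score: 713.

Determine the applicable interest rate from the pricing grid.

10.1%

Credit score 713 ≥ 660; DTI = 6,480/13,300 = 48.7% ≤ 50%
Loan-to-value = 155,300/202,500 = 76.7% — pass (90% max)
Row: 713 falls in 691–719. Column: 76.7% falls in 76.01–90%. Rate = 10.1%.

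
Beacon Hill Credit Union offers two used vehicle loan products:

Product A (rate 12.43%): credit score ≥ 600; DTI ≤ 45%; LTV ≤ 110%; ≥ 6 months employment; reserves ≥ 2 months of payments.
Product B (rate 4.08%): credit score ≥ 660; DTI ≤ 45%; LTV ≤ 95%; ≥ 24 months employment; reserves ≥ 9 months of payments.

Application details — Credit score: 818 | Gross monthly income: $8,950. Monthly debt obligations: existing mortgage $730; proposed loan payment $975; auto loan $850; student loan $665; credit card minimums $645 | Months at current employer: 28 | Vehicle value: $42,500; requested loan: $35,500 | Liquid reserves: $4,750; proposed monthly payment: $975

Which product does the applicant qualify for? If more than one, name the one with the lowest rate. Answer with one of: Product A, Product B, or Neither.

Total debts = (730 + 975 + 850 + 665 + 645) = 3,865; DTI = 3,865/8,950 = 43.2%.
LTV = 35,500/42,500 = 83.5%.
Reserves = 4,750/975 = 4.9 months.
Product A: score 818 ≥ 600; DTI 43.2% ≤ 45%; LTV 83.5% ≤ 110%; employment 28 ≥ 6 mo; reserves 4.9 ≥ 2 mo → qualifies.
Product B: score 818 ≥ 660; DTI 43.2% ≤ 45%; LTV 83.5% ≤ 95%; employment 28 ≥ 24 mo; reserves 4.9 < 9 mo → does not qualify.

Product A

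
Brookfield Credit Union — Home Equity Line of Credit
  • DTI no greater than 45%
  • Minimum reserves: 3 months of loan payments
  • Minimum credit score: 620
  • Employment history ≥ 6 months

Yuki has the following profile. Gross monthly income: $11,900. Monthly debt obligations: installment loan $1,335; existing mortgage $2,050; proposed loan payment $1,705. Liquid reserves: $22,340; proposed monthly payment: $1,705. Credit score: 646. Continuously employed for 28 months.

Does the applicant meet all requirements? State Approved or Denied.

Total monthly debts = (1,335 + 2,050 + 1,705) = 5,090. Debt-to-income = 5,090/11,900 = 42.8% — meets 45% limit
Reserves: 22,340 ÷ 1,705 = 13.1 months (meets 3-month minimum)
Credit score 646 ≥ 620 (meets)
Employment 28 ≥ 6 months
All criteria satisfied.

Approved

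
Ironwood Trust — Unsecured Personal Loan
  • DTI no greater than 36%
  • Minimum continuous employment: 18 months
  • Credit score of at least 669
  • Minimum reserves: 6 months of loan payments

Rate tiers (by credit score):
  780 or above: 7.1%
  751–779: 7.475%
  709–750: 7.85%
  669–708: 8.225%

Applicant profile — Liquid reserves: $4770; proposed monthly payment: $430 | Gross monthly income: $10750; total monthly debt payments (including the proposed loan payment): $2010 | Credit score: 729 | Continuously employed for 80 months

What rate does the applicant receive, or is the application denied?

Approved at 7.85%

Credit score 729 ≥ 669 (meets minimum)
Liquid reserves cover 4,770/430 = 11.1 months — ≥ 6 required
DTI = 2,010/10,750 = 18.7% ≤ 36%
Employment 80 ≥ 18 months
All requirements met. Score 729 falls in the 709–750 tier → 7.85%.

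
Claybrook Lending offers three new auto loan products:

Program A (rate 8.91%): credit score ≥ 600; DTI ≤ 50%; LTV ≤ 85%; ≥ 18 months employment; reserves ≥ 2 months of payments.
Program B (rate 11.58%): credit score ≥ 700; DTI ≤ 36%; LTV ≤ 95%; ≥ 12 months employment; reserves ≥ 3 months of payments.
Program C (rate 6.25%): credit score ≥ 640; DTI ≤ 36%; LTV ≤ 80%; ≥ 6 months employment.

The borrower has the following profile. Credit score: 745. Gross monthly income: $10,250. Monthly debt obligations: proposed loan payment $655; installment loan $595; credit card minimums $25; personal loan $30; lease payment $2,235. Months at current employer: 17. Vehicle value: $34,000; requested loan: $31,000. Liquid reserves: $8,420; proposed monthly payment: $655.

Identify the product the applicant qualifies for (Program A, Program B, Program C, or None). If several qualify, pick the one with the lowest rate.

Program B

Total debts = (655 + 595 + 25 + 30 + 2,235) = 3,540; DTI = 3,540/10,250 = 34.5%.
LTV = 31,000/34,000 = 91.2%.
Reserves = 8,420/655 = 12.9 months.
Program A: score 745 ≥ 600; DTI 34.5% ≤ 50%; LTV 91.2% > 85%; employment 17 < 18 mo; reserves 12.9 ≥ 2 mo → does not qualify.
Program B: score 745 ≥ 700; DTI 34.5% ≤ 36%; LTV 91.2% ≤ 95%; employment 17 ≥ 12 mo; reserves 12.9 ≥ 3 mo → qualifies.
Program C: score 745 ≥ 640; DTI 34.5% ≤ 36%; LTV 91.2% > 80%; employment 17 ≥ 6 mo → does not qualify.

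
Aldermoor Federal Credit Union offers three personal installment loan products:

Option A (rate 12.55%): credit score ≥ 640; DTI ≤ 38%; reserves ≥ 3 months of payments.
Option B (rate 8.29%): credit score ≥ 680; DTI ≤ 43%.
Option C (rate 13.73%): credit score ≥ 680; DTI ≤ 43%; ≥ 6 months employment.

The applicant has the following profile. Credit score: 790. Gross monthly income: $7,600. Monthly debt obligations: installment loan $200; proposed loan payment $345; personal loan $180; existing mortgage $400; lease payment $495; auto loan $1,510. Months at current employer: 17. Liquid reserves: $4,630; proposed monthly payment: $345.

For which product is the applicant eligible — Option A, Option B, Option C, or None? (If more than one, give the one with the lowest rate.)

Total debts = (200 + 345 + 180 + 400 + 495 + 1,510) = 3,130; DTI = 3,130/7,600 = 41.2%.
Reserves = 4,630/345 = 13.4 months.
Option A: score 790 ≥ 640; DTI 41.2% > 38%; reserves 13.4 ≥ 3 mo → does not qualify.
Option B: score 790 ≥ 680; DTI 41.2% ≤ 43% → qualifies.
Option C: score 790 ≥ 680; DTI 41.2% ≤ 43%; employment 17 ≥ 6 mo → qualifies.
Qualifying: Option B, Option C. Lowest rate is 8.29% → Option B.

Option B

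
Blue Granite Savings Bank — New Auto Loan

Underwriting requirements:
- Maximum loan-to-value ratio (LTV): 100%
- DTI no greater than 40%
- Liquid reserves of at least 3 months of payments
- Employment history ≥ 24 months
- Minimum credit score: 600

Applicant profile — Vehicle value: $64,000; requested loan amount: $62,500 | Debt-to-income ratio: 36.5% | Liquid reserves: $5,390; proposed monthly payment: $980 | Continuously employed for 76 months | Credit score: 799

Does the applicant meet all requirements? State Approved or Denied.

LTV: 62,500 ÷ 64,000 = 97.7%, within 100% cap
DTI 36.5% ≤ 40%
Liquid reserves cover 5,390/980 = 5.5 months — ≥ 3 required
Employment 76 ≥ 24 months
Credit score 799 ≥ 600 (meets)
All criteria satisfied.

Approved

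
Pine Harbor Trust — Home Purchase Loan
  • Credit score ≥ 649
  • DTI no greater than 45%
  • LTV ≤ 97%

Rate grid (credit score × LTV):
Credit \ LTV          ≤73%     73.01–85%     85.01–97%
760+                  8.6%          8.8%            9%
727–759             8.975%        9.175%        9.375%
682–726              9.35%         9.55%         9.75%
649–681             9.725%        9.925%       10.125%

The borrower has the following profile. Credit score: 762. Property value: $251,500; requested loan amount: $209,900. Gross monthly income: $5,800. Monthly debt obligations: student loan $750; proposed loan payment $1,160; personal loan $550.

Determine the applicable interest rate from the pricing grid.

Credit score 762 ≥ 649; Total monthly debts = (750 + 1,160 + 550) = 2,460. Debt-to-income = 2,460/5,800 = 42.4% — meets 45% limit
LTV = 209,900/251,500 = 83.5% ≤ 97%
Row: 762 falls in 760+. Column: 83.5% falls in 73.01–85%. Rate = 8.8%.

8.8%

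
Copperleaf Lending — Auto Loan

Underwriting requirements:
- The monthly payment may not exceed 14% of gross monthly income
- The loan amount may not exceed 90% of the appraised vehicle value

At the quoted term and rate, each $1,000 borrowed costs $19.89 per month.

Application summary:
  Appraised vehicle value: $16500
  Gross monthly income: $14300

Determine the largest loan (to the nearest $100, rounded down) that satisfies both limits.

Payment cap: 14% × $14,300 = $2,002/month.
At $19.89 per $1,000, that supports 2,002/19.89 × 1,000 ≈ $100,653 → $100,600.
LTV cap: 90% × $16,500 = $14,850 → $14,800.
Binding constraint: loan-to-value.

$14,800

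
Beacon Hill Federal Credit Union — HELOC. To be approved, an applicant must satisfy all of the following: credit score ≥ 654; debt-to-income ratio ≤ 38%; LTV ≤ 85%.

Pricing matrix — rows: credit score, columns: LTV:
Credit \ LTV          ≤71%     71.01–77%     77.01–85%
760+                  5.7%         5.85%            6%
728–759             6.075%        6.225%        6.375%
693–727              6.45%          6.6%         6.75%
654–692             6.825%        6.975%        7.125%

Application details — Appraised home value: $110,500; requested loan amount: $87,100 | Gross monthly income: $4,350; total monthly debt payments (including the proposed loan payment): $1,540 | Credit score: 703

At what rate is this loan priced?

6.75%

Credit score 703 ≥ 654; Debt-to-income = 1,540/4,350 = 35.4% — meets 38% limit
Loan-to-value = 87,100/110,500 = 78.8% — pass (85% max)
Score 703 is in the 693–727 band; LTV 78.8% is in the 77.01–85% band → 6.75%.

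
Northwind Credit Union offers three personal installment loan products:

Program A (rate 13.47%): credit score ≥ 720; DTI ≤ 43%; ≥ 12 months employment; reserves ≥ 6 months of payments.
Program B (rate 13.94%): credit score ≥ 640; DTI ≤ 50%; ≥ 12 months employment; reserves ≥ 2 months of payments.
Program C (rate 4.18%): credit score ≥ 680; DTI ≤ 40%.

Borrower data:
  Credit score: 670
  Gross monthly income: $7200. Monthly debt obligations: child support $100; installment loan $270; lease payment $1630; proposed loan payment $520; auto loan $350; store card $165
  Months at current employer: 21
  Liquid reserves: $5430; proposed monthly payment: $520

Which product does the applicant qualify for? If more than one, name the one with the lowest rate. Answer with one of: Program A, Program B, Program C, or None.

Total debts = (100 + 270 + 1,630 + 520 + 350 + 165) = 3,035; DTI = 3,035/7,200 = 42.2%.
Reserves = 5,430/520 = 10.4 months.
Program A: score 670 < 720; DTI 42.2% ≤ 43%; employment 21 ≥ 12 mo; reserves 10.4 ≥ 6 mo → does not qualify.
Program B: score 670 ≥ 640; DTI 42.2% ≤ 50%; employment 21 ≥ 12 mo; reserves 10.4 ≥ 2 mo → qualifies.
Program C: score 670 < 680; DTI 42.2% > 40% → does not qualify.

Program B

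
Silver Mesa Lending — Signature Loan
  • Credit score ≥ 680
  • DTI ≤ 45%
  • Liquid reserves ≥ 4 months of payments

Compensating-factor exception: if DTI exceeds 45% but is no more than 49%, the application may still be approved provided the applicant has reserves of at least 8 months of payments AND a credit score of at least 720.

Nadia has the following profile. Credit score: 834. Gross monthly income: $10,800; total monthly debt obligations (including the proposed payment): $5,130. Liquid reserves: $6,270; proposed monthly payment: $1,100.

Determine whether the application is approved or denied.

Denied

Credit score 834 ≥ 680 (meets base)
DTI: 5,130 ÷ 10,800 = 47.5%, over the 45% base limit.
Liquid reserves cover 6,270/1,100 = 5.7 months — ≥ 4 required
47.5% falls in the override range (45%–49%), so the compensating-factor test applies.
Reserves 5.7 < 8 months; credit score 834 ≥ 720.
Compensating-factor requirement not fully met.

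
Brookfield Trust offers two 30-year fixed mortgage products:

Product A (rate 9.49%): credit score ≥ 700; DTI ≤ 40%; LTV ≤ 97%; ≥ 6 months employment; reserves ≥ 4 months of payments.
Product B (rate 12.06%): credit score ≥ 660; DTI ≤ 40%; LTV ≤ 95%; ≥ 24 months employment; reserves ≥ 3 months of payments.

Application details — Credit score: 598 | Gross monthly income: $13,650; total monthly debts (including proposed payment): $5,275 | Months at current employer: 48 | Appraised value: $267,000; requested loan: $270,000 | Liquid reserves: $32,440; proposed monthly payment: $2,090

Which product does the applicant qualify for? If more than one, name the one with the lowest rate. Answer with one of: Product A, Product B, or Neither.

Neither

DTI = 5,275/13,650 = 38.6%.
LTV = 270,000/267,000 = 101.1%.
Reserves = 32,440/2,090 = 15.5 months.
Product A: score 598 < 700; DTI 38.6% ≤ 40%; LTV 101.1% > 97%; employment 48 ≥ 6 mo; reserves 15.5 ≥ 4 mo → does not qualify.
Product B: score 598 < 660; DTI 38.6% ≤ 40%; LTV 101.1% > 95%; employment 48 ≥ 24 mo; reserves 15.5 ≥ 3 mo → does not qualify.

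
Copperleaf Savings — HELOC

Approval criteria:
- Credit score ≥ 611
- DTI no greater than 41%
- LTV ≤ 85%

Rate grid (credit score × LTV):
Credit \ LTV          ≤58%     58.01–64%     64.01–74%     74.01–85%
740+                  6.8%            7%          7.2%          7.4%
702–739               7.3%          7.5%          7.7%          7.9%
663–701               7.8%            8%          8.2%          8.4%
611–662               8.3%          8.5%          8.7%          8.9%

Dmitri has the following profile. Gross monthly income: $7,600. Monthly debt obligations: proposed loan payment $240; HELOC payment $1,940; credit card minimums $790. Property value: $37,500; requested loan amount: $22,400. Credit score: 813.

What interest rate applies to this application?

Credit score 813 ≥ 611; Total monthly debts = (240 + 1,940 + 790) = 2,970. DTI = 2,970/7,600 = 39.1% ≤ 41%
LTV: 22,400 ÷ 37,500 = 59.7%, within 85% cap
Row: 813 falls in 740+. Column: 59.7% falls in 58.01–64%. Rate = 7%.

7%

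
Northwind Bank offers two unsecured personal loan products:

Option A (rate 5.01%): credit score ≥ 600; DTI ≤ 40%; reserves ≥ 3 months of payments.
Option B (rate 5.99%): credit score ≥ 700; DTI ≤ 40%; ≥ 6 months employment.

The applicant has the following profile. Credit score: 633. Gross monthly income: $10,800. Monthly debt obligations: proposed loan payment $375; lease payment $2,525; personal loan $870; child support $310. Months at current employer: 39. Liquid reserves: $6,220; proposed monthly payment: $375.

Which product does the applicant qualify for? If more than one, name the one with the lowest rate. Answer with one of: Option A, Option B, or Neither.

Option A

Total debts = (375 + 2,525 + 870 + 310) = 4,080; DTI = 4,080/10,800 = 37.8%.
Reserves = 6,220/375 = 16.6 months.
Option A: score 633 ≥ 600; DTI 37.8% ≤ 40%; reserves 16.6 ≥ 3 mo → qualifies.
Option B: score 633 < 700; DTI 37.8% ≤ 40%; employment 39 ≥ 6 mo → does not qualify.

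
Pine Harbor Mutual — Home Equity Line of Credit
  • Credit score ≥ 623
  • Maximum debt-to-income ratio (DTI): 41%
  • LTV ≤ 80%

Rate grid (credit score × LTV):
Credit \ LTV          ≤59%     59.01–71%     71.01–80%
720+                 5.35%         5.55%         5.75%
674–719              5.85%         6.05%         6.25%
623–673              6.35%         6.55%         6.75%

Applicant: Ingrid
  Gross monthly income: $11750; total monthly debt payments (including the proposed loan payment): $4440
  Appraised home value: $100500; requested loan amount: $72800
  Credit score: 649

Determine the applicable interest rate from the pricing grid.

6.75%

Credit score 649 ≥ 623; DTI: 4,440 ÷ 11,750 = 37.8%, within the 41% cap
LTV = 72,800/100,500 = 72.4% ≤ 80%
Row: 649 falls in 623–673. Column: 72.4% falls in 71.01–80%. Rate = 6.75%.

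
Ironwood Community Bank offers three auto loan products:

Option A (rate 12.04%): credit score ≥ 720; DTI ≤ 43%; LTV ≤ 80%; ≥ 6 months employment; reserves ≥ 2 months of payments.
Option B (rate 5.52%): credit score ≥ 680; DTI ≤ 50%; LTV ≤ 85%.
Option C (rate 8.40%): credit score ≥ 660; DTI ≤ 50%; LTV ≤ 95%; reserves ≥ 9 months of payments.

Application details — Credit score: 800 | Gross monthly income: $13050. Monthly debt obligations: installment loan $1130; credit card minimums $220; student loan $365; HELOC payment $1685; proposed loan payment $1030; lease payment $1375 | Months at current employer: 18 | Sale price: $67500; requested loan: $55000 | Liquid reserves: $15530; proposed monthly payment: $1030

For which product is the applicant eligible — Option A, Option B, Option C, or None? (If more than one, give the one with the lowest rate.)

Total debts = (1,130 + 220 + 365 + 1,685 + 1,030 + 1,375) = 5,805; DTI = 5,805/13,050 = 44.5%.
LTV = 55,000/67,500 = 81.5%.
Reserves = 15,530/1,030 = 15.1 months.
Option A: score 800 ≥ 720; DTI 44.5% > 43%; LTV 81.5% > 80%; employment 18 ≥ 6 mo; reserves 15.1 ≥ 2 mo → does not qualify.
Option B: score 800 ≥ 680; DTI 44.5% ≤ 50%; LTV 81.5% ≤ 85% → qualifies.
Option C: score 800 ≥ 660; DTI 44.5% ≤ 50%; LTV 81.5% ≤ 95%; reserves 15.1 ≥ 9 mo → qualifies.
Qualifying: Option B, Option C. Lowest rate is 5.52% → Option B.

Option B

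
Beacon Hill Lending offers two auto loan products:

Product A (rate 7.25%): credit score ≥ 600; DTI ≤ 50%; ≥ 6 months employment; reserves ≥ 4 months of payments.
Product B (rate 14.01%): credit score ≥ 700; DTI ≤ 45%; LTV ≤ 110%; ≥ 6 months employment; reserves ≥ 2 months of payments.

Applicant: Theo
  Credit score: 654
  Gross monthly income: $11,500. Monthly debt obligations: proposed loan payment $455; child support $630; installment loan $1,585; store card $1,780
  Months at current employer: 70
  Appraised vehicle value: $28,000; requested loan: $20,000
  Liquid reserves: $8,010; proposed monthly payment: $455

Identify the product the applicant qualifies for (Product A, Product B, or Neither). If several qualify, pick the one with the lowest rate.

Product A

Total debts = (455 + 630 + 1,585 + 1,780) = 4,450; DTI = 4,450/11,500 = 38.7%.
LTV = 20,000/28,000 = 71.4%.
Reserves = 8,010/455 = 17.6 months.
Product A: score 654 ≥ 600; DTI 38.7% ≤ 50%; employment 70 ≥ 6 mo; reserves 17.6 ≥ 4 mo → qualifies.
Product B: score 654 < 700; DTI 38.7% ≤ 45%; LTV 71.4% ≤ 110%; employment 70 ≥ 6 mo; reserves 17.6 ≥ 2 mo → does not qualify.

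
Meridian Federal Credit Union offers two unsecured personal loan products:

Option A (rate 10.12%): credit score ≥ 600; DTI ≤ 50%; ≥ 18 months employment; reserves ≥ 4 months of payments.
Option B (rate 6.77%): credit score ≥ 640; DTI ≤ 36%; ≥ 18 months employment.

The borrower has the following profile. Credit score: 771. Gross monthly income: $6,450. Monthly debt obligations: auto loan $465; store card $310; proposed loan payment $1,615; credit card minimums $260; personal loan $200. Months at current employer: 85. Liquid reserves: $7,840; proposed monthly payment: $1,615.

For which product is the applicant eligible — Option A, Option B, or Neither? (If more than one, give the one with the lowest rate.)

Option A

Total debts = (465 + 310 + 1,615 + 260 + 200) = 2,850; DTI = 2,850/6,450 = 44.2%.
Reserves = 7,840/1,615 = 4.9 months.
Option A: score 771 ≥ 600; DTI 44.2% ≤ 50%; employment 85 ≥ 18 mo; reserves 4.9 ≥ 4 mo → qualifies.
Option B: score 771 ≥ 640; DTI 44.2% > 36%; employment 85 ≥ 18 mo → does not qualify.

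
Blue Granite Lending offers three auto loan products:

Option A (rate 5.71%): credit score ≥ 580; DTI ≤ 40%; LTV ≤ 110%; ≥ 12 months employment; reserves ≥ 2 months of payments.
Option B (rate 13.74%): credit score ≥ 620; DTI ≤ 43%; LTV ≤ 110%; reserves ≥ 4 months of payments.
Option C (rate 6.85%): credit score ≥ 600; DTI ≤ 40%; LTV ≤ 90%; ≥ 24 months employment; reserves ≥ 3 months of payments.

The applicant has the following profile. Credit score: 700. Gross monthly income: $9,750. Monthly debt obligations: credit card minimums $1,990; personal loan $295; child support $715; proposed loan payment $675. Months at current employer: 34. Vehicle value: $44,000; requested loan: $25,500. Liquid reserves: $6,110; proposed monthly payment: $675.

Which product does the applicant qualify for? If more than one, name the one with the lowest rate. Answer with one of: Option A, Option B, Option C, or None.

Total debts = (1,990 + 295 + 715 + 675) = 3,675; DTI = 3,675/9,750 = 37.7%.
LTV = 25,500/44,000 = 58%.
Reserves = 6,110/675 = 9.1 months.
Option A: score 700 ≥ 580; DTI 37.7% ≤ 40%; LTV 58% ≤ 110%; employment 34 ≥ 12 mo; reserves 9.1 ≥ 2 mo → qualifies.
Option B: score 700 ≥ 620; DTI 37.7% ≤ 43%; LTV 58% ≤ 110%; reserves 9.1 ≥ 4 mo → qualifies.
Option C: score 700 ≥ 600; DTI 37.7% ≤ 40%; LTV 58% ≤ 90%; employment 34 ≥ 24 mo; reserves 9.1 ≥ 3 mo → qualifies.
Qualifying: Option A, Option B, Option C. Lowest rate is 5.71% → Option A.

Option A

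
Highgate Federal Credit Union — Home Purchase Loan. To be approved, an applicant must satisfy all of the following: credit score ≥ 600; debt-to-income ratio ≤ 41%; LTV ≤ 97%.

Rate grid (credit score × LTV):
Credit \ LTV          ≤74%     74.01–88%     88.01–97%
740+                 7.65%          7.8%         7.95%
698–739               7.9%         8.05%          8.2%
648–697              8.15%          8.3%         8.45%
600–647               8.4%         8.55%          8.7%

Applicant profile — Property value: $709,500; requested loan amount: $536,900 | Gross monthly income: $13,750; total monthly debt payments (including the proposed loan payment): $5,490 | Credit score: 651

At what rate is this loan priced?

Credit score 651 ≥ 600; Debt-to-income = 5,490/13,750 = 39.9% — meets 41% limit
LTV = 536,900/709,500 = 75.7% ≤ 97%
Score 651 is in the 648–697 band; LTV 75.7% is in the 74.01–88% band → 8.3%.

8.3%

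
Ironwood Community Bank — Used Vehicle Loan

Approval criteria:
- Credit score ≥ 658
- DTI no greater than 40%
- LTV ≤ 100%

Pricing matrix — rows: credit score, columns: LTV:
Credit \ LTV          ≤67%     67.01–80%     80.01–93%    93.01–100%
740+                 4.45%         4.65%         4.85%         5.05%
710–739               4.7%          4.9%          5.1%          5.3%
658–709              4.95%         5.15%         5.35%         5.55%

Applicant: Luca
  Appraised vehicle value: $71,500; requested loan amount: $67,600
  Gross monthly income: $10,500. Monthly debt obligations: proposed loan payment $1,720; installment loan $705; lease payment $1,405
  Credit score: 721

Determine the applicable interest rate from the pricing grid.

5.3%

Credit score 721 ≥ 658; Total monthly debts = (1,720 + 705 + 1,405) = 3,830. DTI = 3,830/10,500 = 36.5% ≤ 40%
LTV = 67,600/71,500 = 94.5% ≤ 100%
Credit 721 → row 710–739; LTV 94.5% → column 93.01–100%. Grid cell → 5.3%.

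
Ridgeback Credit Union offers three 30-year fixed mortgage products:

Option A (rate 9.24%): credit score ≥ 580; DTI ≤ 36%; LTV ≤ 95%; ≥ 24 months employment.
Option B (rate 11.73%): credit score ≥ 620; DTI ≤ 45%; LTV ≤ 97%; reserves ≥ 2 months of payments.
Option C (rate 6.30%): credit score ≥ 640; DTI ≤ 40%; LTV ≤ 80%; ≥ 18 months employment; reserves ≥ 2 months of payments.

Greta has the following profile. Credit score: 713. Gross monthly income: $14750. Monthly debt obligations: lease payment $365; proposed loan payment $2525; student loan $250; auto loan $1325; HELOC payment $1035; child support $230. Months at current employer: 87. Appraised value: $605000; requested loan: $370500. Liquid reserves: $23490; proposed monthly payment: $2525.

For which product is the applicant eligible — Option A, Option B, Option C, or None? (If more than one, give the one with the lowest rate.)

Total debts = (365 + 2,525 + 250 + 1,325 + 1,035 + 230) = 5,730; DTI = 5,730/14,750 = 38.8%.
LTV = 370,500/605,000 = 61.2%.
Reserves = 23,490/2,525 = 9.3 months.
Option A: score 713 ≥ 580; DTI 38.8% > 36%; LTV 61.2% ≤ 95%; employment 87 ≥ 24 mo → does not qualify.
Option B: score 713 ≥ 620; DTI 38.8% ≤ 45%; LTV 61.2% ≤ 97%; reserves 9.3 ≥ 2 mo → qualifies.
Option C: score 713 ≥ 640; DTI 38.8% ≤ 40%; LTV 61.2% ≤ 80%; employment 87 ≥ 18 mo; reserves 9.3 ≥ 2 mo → qualifies.
Qualifying: Option B, Option C. Lowest rate is 6.30% → Option C.

Option C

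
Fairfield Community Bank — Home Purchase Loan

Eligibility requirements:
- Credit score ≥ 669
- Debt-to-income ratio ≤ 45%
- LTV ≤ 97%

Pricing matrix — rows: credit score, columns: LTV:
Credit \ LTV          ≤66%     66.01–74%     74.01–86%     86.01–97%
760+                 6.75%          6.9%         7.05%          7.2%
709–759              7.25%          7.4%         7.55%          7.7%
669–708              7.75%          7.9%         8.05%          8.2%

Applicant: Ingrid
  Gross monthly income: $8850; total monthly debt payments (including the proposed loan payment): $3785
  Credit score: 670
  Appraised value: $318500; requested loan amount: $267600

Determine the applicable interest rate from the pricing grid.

Credit score 670 ≥ 669; DTI = 3,785/8,850 = 42.8% ≤ 45%
Loan-to-value = 267,600/318,500 = 84% — pass (97% max)
Score 670 is in the 669–708 band; LTV 84% is in the 74.01–86% band → 8.05%.

8.05%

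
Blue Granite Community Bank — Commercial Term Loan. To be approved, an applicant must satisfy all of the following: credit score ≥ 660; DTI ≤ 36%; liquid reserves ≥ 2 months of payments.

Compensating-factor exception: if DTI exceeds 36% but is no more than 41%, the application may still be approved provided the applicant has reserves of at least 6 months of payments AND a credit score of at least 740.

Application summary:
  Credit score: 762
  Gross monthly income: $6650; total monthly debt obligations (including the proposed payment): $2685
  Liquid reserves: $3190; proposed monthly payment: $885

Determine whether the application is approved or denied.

Credit score 762 ≥ 660 (meets base)
DTI: 2,685 ÷ 6,650 = 40.4%, over the 36% base limit.
Reserves = 3,190/885 = 3.6 months ≥ 2
40.4% falls in the override range (36%–41%), so the compensating-factor test applies.
Reserves 3.6 < 6 months; credit score 762 ≥ 740.
Compensating-factor requirement not fully met.

Denied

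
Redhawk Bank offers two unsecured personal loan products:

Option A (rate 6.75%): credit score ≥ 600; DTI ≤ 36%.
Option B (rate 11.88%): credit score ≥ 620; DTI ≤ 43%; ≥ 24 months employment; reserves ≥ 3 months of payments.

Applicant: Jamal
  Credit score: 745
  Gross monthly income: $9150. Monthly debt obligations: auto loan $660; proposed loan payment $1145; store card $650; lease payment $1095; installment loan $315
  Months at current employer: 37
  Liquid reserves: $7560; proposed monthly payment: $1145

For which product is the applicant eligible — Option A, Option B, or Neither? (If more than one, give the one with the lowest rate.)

Option B

Total debts = (660 + 1,145 + 650 + 1,095 + 315) = 3,865; DTI = 3,865/9,150 = 42.2%.
Reserves = 7,560/1,145 = 6.6 months.
Option A: score 745 ≥ 600; DTI 42.2% > 36% → does not qualify.
Option B: score 745 ≥ 620; DTI 42.2% ≤ 43%; employment 37 ≥ 24 mo; reserves 6.6 ≥ 3 mo → qualifies.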